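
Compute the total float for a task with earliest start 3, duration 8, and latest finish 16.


EF = ES + duration = 3 + 8 = 11
LS = LF - duration = 16 - 8 = 8
Total Float = LF - EF = 16 - 11
(or LS - ES = 8 - 3)
= 5


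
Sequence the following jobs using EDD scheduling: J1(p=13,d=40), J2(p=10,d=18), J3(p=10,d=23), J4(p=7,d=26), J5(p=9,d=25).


EDD: sort by earliest due date
  J2: d=18, p=10
  J3: d=23, p=10
  J5: d=25, p=9
  J4: d=26, p=7
  J1: d=40, p=13
Order: J2 → J3 → J5 → J4 → J1


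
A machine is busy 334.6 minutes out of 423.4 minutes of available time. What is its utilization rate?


Utilization = busy / total × 100
= 334.6 / 423.4 × 100
= 79.0%


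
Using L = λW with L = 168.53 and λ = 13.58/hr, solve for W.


Little's law: L = λW → W = L / λ
= 168.53 / 13.58
= 12.41 hours


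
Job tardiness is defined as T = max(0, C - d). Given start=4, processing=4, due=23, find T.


Completion = start + processing = 4 + 4 = 8
Tardiness = max(0, C - d) = max(0, 8 - 23)
= max(0, -15)
= 0


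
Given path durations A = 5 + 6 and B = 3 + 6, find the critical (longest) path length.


Path A: 5 + 6 = 11
Path B: 3 + 6 = 9
Critical path = longest = max(11, 9)
= 11 (Path A)


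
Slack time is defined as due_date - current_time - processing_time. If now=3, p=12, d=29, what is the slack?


Slack = due - current_time - processing
= 29 - 3 - 12
= 14


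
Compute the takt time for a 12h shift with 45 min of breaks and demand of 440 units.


Available = 12×60 - 45 = 675 min
Takt time = 675 / 440
= 1.53 min/unit


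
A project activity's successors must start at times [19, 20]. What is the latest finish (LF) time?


LF = min of all successor start times
Successors start at: [19, 20]
LF = min(19, 20)
= 19


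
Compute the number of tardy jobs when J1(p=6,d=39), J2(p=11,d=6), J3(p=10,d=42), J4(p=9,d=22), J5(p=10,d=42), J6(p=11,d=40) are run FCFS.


Completion vs due date:
  J1: C=6, d=39 → on time
  J2: C=17, d=6 → TARDY
  J3: C=27, d=42 → on time
  J4: C=36, d=22 → TARDY
  J5: C=46, d=42 → TARDY
  J6: C=57, d=40 → TARDY
Tardy jobs: J2, J4, J5, J6
Count = 4


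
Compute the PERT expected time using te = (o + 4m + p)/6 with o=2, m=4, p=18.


te = (o + 4m + p) / 6
= (2 + 4×4 + 18) / 6
= (2 + 16 + 18) / 6
= 36 / 6
= 6.00


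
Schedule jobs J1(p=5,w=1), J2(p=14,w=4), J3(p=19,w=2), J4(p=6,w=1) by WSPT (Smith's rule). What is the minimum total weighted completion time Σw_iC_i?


WSPT order (by p/w): J2 → J1 → J4 → J3
  J2: C=14, w·C=4×14=56
  J1: C=19, w·C=1×19=19
  J4: C=25, w·C=1×25=25
  J3: C=44, w·C=2×44=88
Σ w·C = 188
= 188


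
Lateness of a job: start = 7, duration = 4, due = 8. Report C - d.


Completion = 7 + 4 = 11
Lateness = C - d = 11 - 8
= 3


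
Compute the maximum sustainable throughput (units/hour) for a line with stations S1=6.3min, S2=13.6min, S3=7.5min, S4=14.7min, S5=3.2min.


Bottleneck = longest station time
Station times: [6.3, 13.6, 7.5, 14.7, 3.2]
Max = 14.7 min
Rate = 60 / 14.7
= 4.08 units/hour (bottleneck: 14.7min)


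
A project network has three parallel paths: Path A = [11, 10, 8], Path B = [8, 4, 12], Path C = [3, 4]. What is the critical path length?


Path A: 11 + 10 + 8 = 29
Path B: 8 + 4 + 12 = 24
Path C: 3 + 4 = 7
Critical path = longest = max(29, 24, 7)
= 29 (Path A)


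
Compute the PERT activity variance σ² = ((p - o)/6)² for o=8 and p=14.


σ² = ((p - o) / 6)² = (p - o)² / 36
= (14 - 8)² / 36
= 6² / 36
= 36 / 36
= 1.0000


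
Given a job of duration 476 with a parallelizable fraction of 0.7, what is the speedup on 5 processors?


Amdahl's law: T_p = T × ((1-p) + p/N)
= 476 × ((1-0.7) + 0.7/5)
= 476 × (0.30 + 0.1400)
= 476 × 0.4400
= 209.44
Speedup = 476/209.44
= 2.27×


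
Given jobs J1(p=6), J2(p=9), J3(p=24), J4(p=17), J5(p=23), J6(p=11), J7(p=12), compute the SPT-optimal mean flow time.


SPT order: J1 → J2 → J6 → J7 → J4 → J5 → J3
Completion times:
  J1: C=6
  J2: C=15
  J6: C=26
  J7: C=38
  J4: C=55
  J5: C=78
  J3: C=102
Sum = 320, n = 7
Mean flow = 320/7
= 45.71


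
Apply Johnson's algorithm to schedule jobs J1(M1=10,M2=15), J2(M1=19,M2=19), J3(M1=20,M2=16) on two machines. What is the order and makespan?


Johnson's rule:
Group 1 (M1≤M2, sort by M1): ['J1', 'J2']
Group 2 (M1>M2, sort desc M2): ['J3']
Sequence: J1 → J2 → J3
Makespan calculation:
  J1: M1 done=10, M2 done=25
  J2: M1 done=29, M2 done=48
  J3: M1 done=49, M2 done=65
= Sequence: J1 → J2 → J3, Makespan: 65


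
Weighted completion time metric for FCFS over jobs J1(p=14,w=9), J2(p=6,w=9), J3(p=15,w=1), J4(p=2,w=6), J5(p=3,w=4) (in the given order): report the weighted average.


Completion times:
  J1: C=14, w×C=9×14=126
  J2: C=20, w×C=9×20=180
  J3: C=35, w×C=1×35=35
  J4: C=37, w×C=6×37=222
  J5: C=40, w×C=4×40=160
Sum w×C = 723
Sum w = 29
Weighted avg = 723/29
= 24.93


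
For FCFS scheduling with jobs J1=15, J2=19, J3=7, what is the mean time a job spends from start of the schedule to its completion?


Completion times:
  J1: completes at 15
  J2: completes at 34
  J3: completes at 41
Sum = 90
Average = 90/3
= 30.00


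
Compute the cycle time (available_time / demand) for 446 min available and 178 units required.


Cycle time = available time / demand
= 446 / 178
= 2.51 min/unit


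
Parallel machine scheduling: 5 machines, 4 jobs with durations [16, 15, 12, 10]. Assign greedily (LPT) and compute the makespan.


Jobs (LPT sorted): [16, 15, 12, 10]
Machines: 5
  J=16 → Machine 1 (load: 0+16=16)
  J=15 → Machine 2 (load: 0+15=15)
  J=12 → Machine 3 (load: 0+12=12)
  J=10 → Machine 4 (load: 0+10=10)
Machine loads: [16, 15, 12, 10, 0]
Makespan = max = 16 time units


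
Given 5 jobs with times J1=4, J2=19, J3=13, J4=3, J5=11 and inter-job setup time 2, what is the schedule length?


Makespan = Σ processing + (n-1) × setup
= (4 + 19 + 13 + 3 + 11) + (5-1)×2
= 50 + 8
= 58 time units


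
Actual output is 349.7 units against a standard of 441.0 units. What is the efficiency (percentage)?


Efficiency = (actual / standard) × 100
= (349.7 / 441.0) × 100
= 79.3%


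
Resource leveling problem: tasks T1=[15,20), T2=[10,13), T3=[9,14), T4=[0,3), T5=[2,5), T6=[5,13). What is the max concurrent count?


Check each time point for overlaps:
  t=10: 3 tasks active (T2, T3, T6)
Max concurrent = 3


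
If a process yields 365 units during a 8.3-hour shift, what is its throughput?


Throughput = units / time
= 365 / 8.3
= 44.0 units/hour


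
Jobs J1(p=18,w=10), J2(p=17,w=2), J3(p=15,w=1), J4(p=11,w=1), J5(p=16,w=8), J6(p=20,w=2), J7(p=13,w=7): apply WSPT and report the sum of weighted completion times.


WSPT order (by p/w): J1 → J7 → J5 → J2 → J6 → J4 → J3
  J1: C=18, w·C=10×18=180
  J7: C=31, w·C=7×31=217
  J5: C=47, w·C=8×47=376
  J2: C=64, w·C=2×64=128
  J6: C=84, w·C=2×84=168
  J4: C=95, w·C=1×95=95
  J3: C=110, w·C=1×110=110
Σ w·C = 1274
= 1274


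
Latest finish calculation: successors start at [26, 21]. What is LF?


LF = min of all successor start times
Successors start at: [26, 21]
LF = min(26, 21)
= 21


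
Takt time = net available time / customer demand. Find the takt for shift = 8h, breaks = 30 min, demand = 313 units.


Available = 8×60 - 30 = 450 min
Takt time = 450 / 313
= 1.44 min/unit


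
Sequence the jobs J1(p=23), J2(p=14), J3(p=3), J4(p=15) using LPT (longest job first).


LPT: sort by longest processing time first
  J1: p=23
  J4: p=15
  J2: p=14
  J3: p=3
Order: J1 → J4 → J2 → J3


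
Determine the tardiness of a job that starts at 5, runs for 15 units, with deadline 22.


Completion = start + processing = 5 + 15 = 20
Tardiness = max(0, C - d) = max(0, 20 - 22)
= max(0, -2)
= 0


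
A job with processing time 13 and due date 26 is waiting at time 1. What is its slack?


Slack = due - current_time - processing
= 26 - 1 - 13
= 12


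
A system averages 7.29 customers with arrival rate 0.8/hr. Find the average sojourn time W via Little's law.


Little's law: L = λW → W = L / λ
= 7.29 / 0.8
= 9.11 hours


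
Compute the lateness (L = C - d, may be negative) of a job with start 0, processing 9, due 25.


Completion = 0 + 9 = 9
Lateness = C - d = 9 - 25
= -16


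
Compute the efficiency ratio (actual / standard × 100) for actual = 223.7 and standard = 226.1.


Efficiency = (actual / standard) × 100
= (223.7 / 226.1) × 100
= 98.9%


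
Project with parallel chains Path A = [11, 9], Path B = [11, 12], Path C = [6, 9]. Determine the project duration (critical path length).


Path A: 11 + 9 = 20
Path B: 11 + 12 = 23
Path C: 6 + 9 = 15
Critical path = longest = max(20, 23, 15)
= 23 (Path B)


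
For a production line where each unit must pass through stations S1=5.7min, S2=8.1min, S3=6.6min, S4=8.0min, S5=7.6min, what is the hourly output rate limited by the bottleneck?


Bottleneck = longest station time
Station times: [5.7, 8.1, 6.6, 8.0, 7.6]
Max = 8.1 min
Rate = 60 / 8.1
= 7.41 units/hour (bottleneck: 8.1min)


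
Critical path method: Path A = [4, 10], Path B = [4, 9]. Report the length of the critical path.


Path A: 4 + 10 = 14
Path B: 4 + 9 = 13
Critical path = longest = max(14, 13)
= 14 (Path A)


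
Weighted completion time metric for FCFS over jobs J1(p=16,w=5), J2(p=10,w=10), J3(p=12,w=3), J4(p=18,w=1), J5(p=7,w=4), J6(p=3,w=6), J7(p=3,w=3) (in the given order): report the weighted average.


Completion times:
  J1: C=16, w×C=5×16=80
  J2: C=26, w×C=10×26=260
  J3: C=38, w×C=3×38=114
  J4: C=56, w×C=1×56=56
  J5: C=63, w×C=4×63=252
  J6: C=66, w×C=6×66=396
  J7: C=69, w×C=3×69=207
Sum w×C = 1365
Sum w = 32
Weighted avg = 1365/32
= 42.66


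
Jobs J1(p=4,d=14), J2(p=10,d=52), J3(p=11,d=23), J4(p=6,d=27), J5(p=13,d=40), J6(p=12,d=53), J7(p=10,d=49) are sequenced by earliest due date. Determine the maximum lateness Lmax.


EDD order: J1 → J3 → J4 → J5 → J7 → J2 → J6
Completion and lateness:
  J1: C=4, d=14, L=4-14=-10
  J3: C=15, d=23, L=15-23=-8
  J4: C=21, d=27, L=21-27=-6
  J5: C=34, d=40, L=34-40=-6
  J7: C=44, d=49, L=44-49=-5
  J2: C=54, d=52, L=54-52=2
  J6: C=66, d=53, L=66-53=13
Lmax = max(-10, -8, -6, -6, -5, 2, 13)
= 13


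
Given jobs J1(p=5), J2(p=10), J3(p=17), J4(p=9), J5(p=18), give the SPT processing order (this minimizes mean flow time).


SPT: sort by shortest processing time
  J1: p=5
  J4: p=9
  J2: p=10
  J3: p=17
  J5: p=18
Order: J1 → J4 → J2 → J3 → J5


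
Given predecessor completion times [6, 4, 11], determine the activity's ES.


ES = max of all predecessor completion times
Predecessors: [6, 4, 11]
ES = max(6, 4, 11)
= 11


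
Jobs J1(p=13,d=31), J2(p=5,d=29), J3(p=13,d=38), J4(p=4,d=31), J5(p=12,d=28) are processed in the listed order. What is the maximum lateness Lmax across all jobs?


Lateness per job (L = C - d):
  J1: C=13, d=31, L=-18
  J2: C=18, d=29, L=-11
  J3: C=31, d=38, L=-7
  J4: C=35, d=31, L=4
  J5: C=47, d=28, L=19
Lmax = max(-18, -11, -7, 4, 19)
= 19


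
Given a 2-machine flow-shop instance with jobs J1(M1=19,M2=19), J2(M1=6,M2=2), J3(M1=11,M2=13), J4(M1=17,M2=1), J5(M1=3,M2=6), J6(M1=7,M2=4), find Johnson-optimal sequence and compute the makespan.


Johnson's rule:
Group 1 (M1≤M2, sort by M1): ['J5', 'J3', 'J1']
Group 2 (M1>M2, sort desc M2): ['J6', 'J2', 'J4']
Sequence: J5 → J3 → J1 → J6 → J2 → J4
Makespan calculation:
  J5: M1 done=3, M2 done=9
  J3: M1 done=14, M2 done=27
  J1: M1 done=33, M2 done=52
  J6: M1 done=40, M2 done=56
  J2: M1 done=46, M2 done=58
  J4: M1 done=63, M2 done=64
= Sequence: J5 → J3 → J1 → J6 → J2 → J4, Makespan: 64


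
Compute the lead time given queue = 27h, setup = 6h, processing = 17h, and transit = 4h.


Lead time = queue + setup + processing + transit
= 27 + 6 + 17 + 4
= 54 hours


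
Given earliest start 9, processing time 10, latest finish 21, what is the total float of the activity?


EF = ES + duration = 9 + 10 = 19
LS = LF - duration = 21 - 10 = 11
Total Float = LF - EF = 21 - 19
(or LS - ES = 11 - 9)
= 2


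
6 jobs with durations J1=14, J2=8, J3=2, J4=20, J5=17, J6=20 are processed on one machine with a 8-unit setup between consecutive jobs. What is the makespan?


Makespan = Σ processing + (n-1) × setup
= (14 + 8 + 2 + 20 + 17 + 20) + (6-1)×8
= 81 + 40
= 121 time units


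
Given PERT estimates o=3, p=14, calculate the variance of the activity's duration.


σ² = ((p - o) / 6)² = (p - o)² / 36
= (14 - 3)² / 36
= 11² / 36
= 121 / 36
= 3.3611


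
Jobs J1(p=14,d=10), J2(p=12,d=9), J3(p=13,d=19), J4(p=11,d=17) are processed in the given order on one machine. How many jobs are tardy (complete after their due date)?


Completion vs due date:
  J1: C=14, d=10 → TARDY
  J2: C=26, d=9 → TARDY
  J3: C=39, d=19 → TARDY
  J4: C=50, d=17 → TARDY
Tardy jobs: J1, J2, J3, J4
Count = 4


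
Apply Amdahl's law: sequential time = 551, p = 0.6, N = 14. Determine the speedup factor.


Amdahl's law: T_p = T × ((1-p) + p/N)
= 551 × ((1-0.6) + 0.6/14)
= 551 × (0.40 + 0.0429)
= 551 × 0.4429
= 244.01
Speedup = 551/244.01
= 2.26×


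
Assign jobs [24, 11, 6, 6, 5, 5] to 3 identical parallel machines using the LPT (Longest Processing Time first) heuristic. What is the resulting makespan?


Jobs (LPT sorted): [24, 11, 6, 6, 5, 5]
Machines: 3
  J=24 → Machine 1 (load: 0+24=24)
  J=11 → Machine 2 (load: 0+11=11)
  J=6 → Machine 3 (load: 0+6=6)
  J=6 → Machine 3 (load: 6+6=12)
  J=5 → Machine 2 (load: 11+5=16)
  J=5 → Machine 3 (load: 12+5=17)
Machine loads: [24, 16, 17]
Makespan = max = 24 time units


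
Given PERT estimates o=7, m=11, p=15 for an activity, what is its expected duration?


te = (o + 4m + p) / 6
= (7 + 4×11 + 15) / 6
= (7 + 44 + 15) / 6
= 66 / 6
= 11.00


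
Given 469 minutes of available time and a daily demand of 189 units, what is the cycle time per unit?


Cycle time = available time / demand
= 469 / 189
= 2.48 min/unit


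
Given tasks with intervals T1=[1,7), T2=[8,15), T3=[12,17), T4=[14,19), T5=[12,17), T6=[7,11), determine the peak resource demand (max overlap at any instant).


Check each time point for overlaps:
  t=14: 4 tasks active (T2, T3, T4, T5)
Max concurrent = 4


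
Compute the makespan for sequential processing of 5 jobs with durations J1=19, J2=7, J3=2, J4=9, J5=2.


Sequential makespan: sum all processing times
= 19 + 7 + 2 + 9 + 2
= 39 time units


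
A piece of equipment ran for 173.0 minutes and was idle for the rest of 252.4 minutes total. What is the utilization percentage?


Utilization = busy / total × 100
= 173.0 / 252.4 × 100
= 68.5%


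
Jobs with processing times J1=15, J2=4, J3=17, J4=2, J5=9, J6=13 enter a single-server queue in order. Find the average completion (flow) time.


Completion times:
  J1: completes at 15
  J2: completes at 19
  J3: completes at 36
  J4: completes at 38
  J5: completes at 47
  J6: completes at 60
Sum = 215
Average = 215/6
= 35.83


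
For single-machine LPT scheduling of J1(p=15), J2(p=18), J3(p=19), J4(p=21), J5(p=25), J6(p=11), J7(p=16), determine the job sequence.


LPT: sort by longest processing time first
  J5: p=25
  J4: p=21
  J3: p=19
  J2: p=18
  J7: p=16
  J1: p=15
  J6: p=11
Order: J5 → J4 → J3 → J2 → J7 → J1 → J6


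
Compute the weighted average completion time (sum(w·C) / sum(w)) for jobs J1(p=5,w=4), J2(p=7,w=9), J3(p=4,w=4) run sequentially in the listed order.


Completion times:
  J1: C=5, w×C=4×5=20
  J2: C=12, w×C=9×12=108
  J3: C=16, w×C=4×16=64
Sum w×C = 192
Sum w = 17
Weighted avg = 192/17
= 11.29


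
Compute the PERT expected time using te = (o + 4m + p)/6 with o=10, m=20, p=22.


te = (o + 4m + p) / 6
= (10 + 4×20 + 22) / 6
= (10 + 80 + 22) / 6
= 112 / 6
= 18.67


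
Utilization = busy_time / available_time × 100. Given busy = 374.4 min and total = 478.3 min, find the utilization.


Utilization = busy / total × 100
= 374.4 / 478.3 × 100
= 78.3%


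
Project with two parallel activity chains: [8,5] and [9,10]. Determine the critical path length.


Path A: 8 + 5 = 13
Path B: 9 + 10 = 19
Critical path = longest = max(13, 19)
= 19 (Path B)


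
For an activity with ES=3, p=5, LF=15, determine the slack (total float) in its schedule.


EF = ES + duration = 3 + 5 = 8
LS = LF - duration = 15 - 5 = 10
Total Float = LF - EF = 15 - 8
(or LS - ES = 10 - 3)
= 7


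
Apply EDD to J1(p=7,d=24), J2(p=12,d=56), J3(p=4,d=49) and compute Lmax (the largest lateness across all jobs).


EDD order: J1 → J3 → J2
Completion and lateness:
  J1: C=7, d=24, L=7-24=-17
  J3: C=11, d=49, L=11-49=-38
  J2: C=23, d=56, L=23-56=-33
Lmax = max(-17, -38, -33)
= -17


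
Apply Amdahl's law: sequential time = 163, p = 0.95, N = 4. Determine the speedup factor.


Amdahl's law: T_p = T × ((1-p) + p/N)
= 163 × ((1-0.95) + 0.95/4)
= 163 × (0.05 + 0.2375)
= 163 × 0.2875
= 46.86
Speedup = 163/46.86
= 3.48×


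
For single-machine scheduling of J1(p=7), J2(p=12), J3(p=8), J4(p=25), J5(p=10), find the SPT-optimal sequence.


SPT: sort by shortest processing time
  J1: p=7
  J3: p=8
  J5: p=10
  J2: p=12
  J4: p=25
Order: J1 → J3 → J5 → J2 → J4


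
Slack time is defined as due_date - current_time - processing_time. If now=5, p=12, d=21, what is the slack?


Slack = due - current_time - processing
= 21 - 5 - 12
= 4


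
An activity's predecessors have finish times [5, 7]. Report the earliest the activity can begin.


ES = max of all predecessor completion times
Predecessors: [5, 7]
ES = max(5, 7)
= 7


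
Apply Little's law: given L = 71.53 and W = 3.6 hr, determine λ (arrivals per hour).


Little's law: L = λW → λ = L / W
= 71.53 / 3.6
= 19.87 per hour


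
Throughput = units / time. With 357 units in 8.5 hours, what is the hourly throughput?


Throughput = units / time
= 357 / 8.5
= 42.0 units/hour


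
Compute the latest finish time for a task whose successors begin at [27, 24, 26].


LF = min of all successor start times
Successors start at: [27, 24, 26]
LF = min(27, 24, 26)
= 24


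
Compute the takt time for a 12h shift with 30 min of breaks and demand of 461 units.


Available = 12×60 - 30 = 690 min
Takt time = 690 / 461
= 1.50 min/unit


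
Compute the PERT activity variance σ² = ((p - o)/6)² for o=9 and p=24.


σ² = ((p - o) / 6)² = (p - o)² / 36
= (24 - 9)² / 36
= 15² / 36
= 225 / 36
= 6.2500


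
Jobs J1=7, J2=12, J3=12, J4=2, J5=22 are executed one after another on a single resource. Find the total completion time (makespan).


Sequential makespan: sum all processing times
= 7 + 12 + 12 + 2 + 22
= 55 time units


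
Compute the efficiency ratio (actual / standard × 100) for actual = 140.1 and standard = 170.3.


Efficiency = (actual / standard) × 100
= (140.1 / 170.3) × 100
= 82.3%


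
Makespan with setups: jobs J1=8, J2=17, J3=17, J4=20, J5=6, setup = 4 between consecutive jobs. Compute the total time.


Makespan = Σ processing + (n-1) × setup
= (8 + 17 + 17 + 20 + 6) + (5-1)×4
= 68 + 16
= 84 time units


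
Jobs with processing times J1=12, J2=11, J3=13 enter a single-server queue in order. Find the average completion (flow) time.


Completion times:
  J1: completes at 12
  J2: completes at 23
  J3: completes at 36
Sum = 71
Average = 71/3
= 23.67


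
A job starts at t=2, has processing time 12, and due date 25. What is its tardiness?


Completion = start + processing = 2 + 12 = 14
Tardiness = max(0, C - d) = max(0, 14 - 25)
= max(0, -11)
= 0


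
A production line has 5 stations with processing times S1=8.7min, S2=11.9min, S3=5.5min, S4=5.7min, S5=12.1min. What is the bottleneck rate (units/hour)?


Bottleneck = longest station time
Station times: [8.7, 11.9, 5.5, 5.7, 12.1]
Max = 12.1 min
Rate = 60 / 12.1
= 4.96 units/hour (bottleneck: 12.1min)


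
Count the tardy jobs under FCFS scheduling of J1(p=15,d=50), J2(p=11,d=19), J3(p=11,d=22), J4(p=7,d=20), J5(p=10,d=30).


Completion vs due date:
  J1: C=15, d=50 → on time
  J2: C=26, d=19 → TARDY
  J3: C=37, d=22 → TARDY
  J4: C=44, d=20 → TARDY
  J5: C=54, d=30 → TARDY
Tardy jobs: J2, J3, J4, J5
Count = 4


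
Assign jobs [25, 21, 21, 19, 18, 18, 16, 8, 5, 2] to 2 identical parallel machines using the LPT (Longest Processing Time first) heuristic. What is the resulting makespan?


Jobs (LPT sorted): [25, 21, 21, 19, 18, 18, 16, 8, 5, 2]
Machines: 2
  J=25 → Machine 1 (load: 0+25=25)
  J=21 → Machine 2 (load: 0+21=21)
  J=21 → Machine 2 (load: 21+21=42)
  J=19 → Machine 1 (load: 25+19=44)
  J=18 → Machine 2 (load: 42+18=60)
  J=18 → Machine 1 (load: 44+18=62)
  J=16 → Machine 2 (load: 60+16=76)
  J=8 → Machine 1 (load: 62+8=70)
  J=5 → Machine 1 (load: 70+5=75)
  J=2 → Machine 1 (load: 75+2=77)
Machine loads: [77, 76]
Makespan = max = 77 time units


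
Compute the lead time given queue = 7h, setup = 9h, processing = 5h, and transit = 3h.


Lead time = queue + setup + processing + transit
= 7 + 9 + 5 + 3
= 24 hours


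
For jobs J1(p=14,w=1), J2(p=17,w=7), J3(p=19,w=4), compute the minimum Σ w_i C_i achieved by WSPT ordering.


WSPT order (by p/w): J2 → J3 → J1
  J2: C=17, w·C=7×17=119
  J3: C=36, w·C=4×36=144
  J1: C=50, w·C=1×50=50
Σ w·C = 313
= 313


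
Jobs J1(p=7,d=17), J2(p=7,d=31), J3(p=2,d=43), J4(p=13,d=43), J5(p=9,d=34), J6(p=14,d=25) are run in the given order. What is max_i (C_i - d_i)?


Lateness per job (L = C - d):
  J1: C=7, d=17, L=-10
  J2: C=14, d=31, L=-17
  J3: C=16, d=43, L=-27
  J4: C=29, d=43, L=-14
  J5: C=38, d=34, L=4
  J6: C=52, d=25, L=27
Lmax = max(-10, -17, -27, -14, 4, 27)
= 27


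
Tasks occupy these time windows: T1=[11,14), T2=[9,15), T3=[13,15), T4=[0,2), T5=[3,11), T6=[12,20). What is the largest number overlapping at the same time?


Check each time point for overlaps:
  t=13: 4 tasks active (T1, T2, T3, T6)
Max concurrent = 4


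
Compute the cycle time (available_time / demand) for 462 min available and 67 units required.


Cycle time = available time / demand
= 462 / 67
= 6.90 min/unit


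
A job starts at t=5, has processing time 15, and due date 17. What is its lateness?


Completion = 5 + 15 = 20
Lateness = C - d = 20 - 17
= 3


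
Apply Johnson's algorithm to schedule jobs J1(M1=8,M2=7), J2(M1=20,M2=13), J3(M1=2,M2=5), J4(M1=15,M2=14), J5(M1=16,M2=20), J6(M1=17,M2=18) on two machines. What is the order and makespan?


Johnson's rule:
Group 1 (M1≤M2, sort by M1): ['J3', 'J5', 'J6']
Group 2 (M1>M2, sort desc M2): ['J4', 'J2', 'J1']
Sequence: J3 → J5 → J6 → J4 → J2 → J1
Makespan calculation:
  J3: M1 done=2, M2 done=7
  J5: M1 done=18, M2 done=38
  J6: M1 done=35, M2 done=56
  J4: M1 done=50, M2 done=70
  J2: M1 done=70, M2 done=83
  J1: M1 done=78, M2 done=90
= Sequence: J3 → J5 → J6 → J4 → J2 → J1, Makespan: 90


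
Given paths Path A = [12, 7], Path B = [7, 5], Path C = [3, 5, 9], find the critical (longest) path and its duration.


Path A: 12 + 7 = 19
Path B: 7 + 5 = 12
Path C: 3 + 5 + 9 = 17
Critical path = longest = max(19, 12, 17)
= 19 (Path A)


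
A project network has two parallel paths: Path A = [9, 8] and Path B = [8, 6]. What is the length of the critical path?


Path A: 9 + 8 = 17
Path B: 8 + 6 = 14
Critical path = longest = max(17, 14)
= 17 (Path A)


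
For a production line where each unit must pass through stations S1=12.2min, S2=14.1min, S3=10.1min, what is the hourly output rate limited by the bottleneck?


Bottleneck = longest station time
Station times: [12.2, 14.1, 10.1]
Max = 14.1 min
Rate = 60 / 14.1
= 4.26 units/hour (bottleneck: 14.1min)


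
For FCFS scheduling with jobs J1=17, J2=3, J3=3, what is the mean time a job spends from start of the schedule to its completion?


Completion times:
  J1: completes at 17
  J2: completes at 20
  J3: completes at 23
Sum = 60
Average = 60/3
= 20.00


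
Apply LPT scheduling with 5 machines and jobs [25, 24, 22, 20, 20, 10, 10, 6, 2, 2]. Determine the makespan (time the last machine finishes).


Jobs (LPT sorted): [25, 24, 22, 20, 20, 10, 10, 6, 2, 2]
Machines: 5
  J=25 → Machine 1 (load: 0+25=25)
  J=24 → Machine 2 (load: 0+24=24)
  J=22 → Machine 3 (load: 0+22=22)
  J=20 → Machine 4 (load: 0+20=20)
  J=20 → Machine 5 (load: 0+20=20)
  J=10 → Machine 4 (load: 20+10=30)
  J=10 → Machine 5 (load: 20+10=30)
  J=6 → Machine 3 (load: 22+6=28)
  J=2 → Machine 2 (load: 24+2=26)
  J=2 → Machine 1 (load: 25+2=27)
Machine loads: [27, 26, 28, 30, 30]
Makespan = max = 30 time units


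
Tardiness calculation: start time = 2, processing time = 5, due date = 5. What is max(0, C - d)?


Completion = start + processing = 2 + 5 = 7
Tardiness = max(0, C - d) = max(0, 7 - 5)
= max(0, 2)
= 2


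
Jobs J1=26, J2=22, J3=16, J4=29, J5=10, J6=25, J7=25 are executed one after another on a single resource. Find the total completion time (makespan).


Sequential makespan: sum all processing times
= 26 + 22 + 16 + 29 + 10 + 25 + 25
= 153 time units


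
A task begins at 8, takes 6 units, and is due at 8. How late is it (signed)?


Completion = 8 + 6 = 14
Lateness = C - d = 14 - 8
= 6


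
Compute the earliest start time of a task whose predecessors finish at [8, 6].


ES = max of all predecessor completion times
Predecessors: [8, 6]
ES = max(8, 6)
= 8


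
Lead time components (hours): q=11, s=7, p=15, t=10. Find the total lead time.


Lead time = queue + setup + processing + transit
= 11 + 7 + 15 + 10
= 43 hours


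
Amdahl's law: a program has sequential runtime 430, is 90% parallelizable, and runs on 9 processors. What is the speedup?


Amdahl's law: T_p = T × ((1-p) + p/N)
= 430 × ((1-0.9) + 0.9/9)
= 430 × (0.10 + 0.1000)
= 430 × 0.2000
= 86.00
Speedup = 430/86.00
= 5.00×


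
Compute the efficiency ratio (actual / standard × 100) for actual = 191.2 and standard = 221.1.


Efficiency = (actual / standard) × 100
= (191.2 / 221.1) × 100
= 86.5%


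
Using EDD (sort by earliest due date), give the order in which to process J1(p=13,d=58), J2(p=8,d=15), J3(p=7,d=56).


EDD: sort by earliest due date
  J2: d=15, p=8
  J3: d=56, p=7
  J1: d=58, p=13
Order: J2 → J3 → J1


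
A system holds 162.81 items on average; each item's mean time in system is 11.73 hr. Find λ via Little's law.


Little's law: L = λW → λ = L / W
= 162.81 / 11.73
= 13.88 per hour


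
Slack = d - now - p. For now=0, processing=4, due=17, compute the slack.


Slack = due - current_time - processing
= 17 - 0 - 4
= 13


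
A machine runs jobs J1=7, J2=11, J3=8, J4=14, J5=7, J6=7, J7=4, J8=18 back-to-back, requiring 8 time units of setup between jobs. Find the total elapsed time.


Makespan = Σ processing + (n-1) × setup
= (7 + 11 + 8 + 14 + 7 + 7 + 4 + 18) + (8-1)×8
= 76 + 56
= 132 time units


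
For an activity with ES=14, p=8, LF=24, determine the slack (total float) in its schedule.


EF = ES + duration = 14 + 8 = 22
LS = LF - duration = 24 - 8 = 16
Total Float = LF - EF = 24 - 22
(or LS - ES = 16 - 14)
= 2


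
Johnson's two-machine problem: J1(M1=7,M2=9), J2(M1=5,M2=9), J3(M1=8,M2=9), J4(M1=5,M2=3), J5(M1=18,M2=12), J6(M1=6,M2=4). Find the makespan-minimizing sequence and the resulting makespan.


Johnson's rule:
Group 1 (M1≤M2, sort by M1): ['J2', 'J1', 'J3']
Group 2 (M1>M2, sort desc M2): ['J5', 'J6', 'J4']
Sequence: J2 → J1 → J3 → J5 → J6 → J4
Makespan calculation:
  J2: M1 done=5, M2 done=14
  J1: M1 done=12, M2 done=23
  J3: M1 done=20, M2 done=32
  J5: M1 done=38, M2 done=50
  J6: M1 done=44, M2 done=54
  J4: M1 done=49, M2 done=57
= Sequence: J2 → J1 → J3 → J5 → J6 → J4, Makespan: 57


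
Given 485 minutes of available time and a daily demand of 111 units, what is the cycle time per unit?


Cycle time = available time / demand
= 485 / 111
= 4.37 min/unit


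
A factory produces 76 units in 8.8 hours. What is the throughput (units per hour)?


Throughput = units / time
= 76 / 8.8
= 8.6 units/hour


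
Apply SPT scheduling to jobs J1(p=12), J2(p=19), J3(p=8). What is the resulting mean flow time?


SPT order: J3 → J1 → J2
Completion times:
  J3: C=8
  J1: C=20
  J2: C=39
Sum = 67, n = 3
Mean flow = 67/3
= 22.33


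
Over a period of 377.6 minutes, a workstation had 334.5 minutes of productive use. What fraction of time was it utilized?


Utilization = busy / total × 100
= 334.5 / 377.6 × 100
= 88.6%


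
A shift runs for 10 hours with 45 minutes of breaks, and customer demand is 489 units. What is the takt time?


Available = 10×60 - 45 = 555 min
Takt time = 555 / 489
= 1.13 min/unit


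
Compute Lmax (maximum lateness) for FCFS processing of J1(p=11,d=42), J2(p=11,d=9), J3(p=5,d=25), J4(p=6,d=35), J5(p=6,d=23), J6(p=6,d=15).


Lateness per job (L = C - d):
  J1: C=11, d=42, L=-31
  J2: C=22, d=9, L=13
  J3: C=27, d=25, L=2
  J4: C=33, d=35, L=-2
  J5: C=39, d=23, L=16
  J6: C=45, d=15, L=30
Lmax = max(-31, 13, 2, -2, 16, 30)
= 30


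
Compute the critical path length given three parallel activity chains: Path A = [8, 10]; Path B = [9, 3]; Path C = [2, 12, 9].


Path A: 8 + 10 = 18
Path B: 9 + 3 = 12
Path C: 2 + 12 + 9 = 23
Critical path = longest = max(18, 12, 23)
= 23 (Path C)


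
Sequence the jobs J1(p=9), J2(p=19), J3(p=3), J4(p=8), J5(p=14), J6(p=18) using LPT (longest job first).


LPT: sort by longest processing time first
  J2: p=19
  J6: p=18
  J5: p=14
  J1: p=9
  J4: p=8
  J3: p=3
Order: J2 → J6 → J5 → J1 → J4 → J3


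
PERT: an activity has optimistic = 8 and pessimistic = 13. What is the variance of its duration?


σ² = ((p - o) / 6)² = (p - o)² / 36
= (13 - 8)² / 36
= 5² / 36
= 25 / 36
= 0.6944


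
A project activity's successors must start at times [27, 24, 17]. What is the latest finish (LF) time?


LF = min of all successor start times
Successors start at: [27, 24, 17]
LF = min(27, 24, 17)
= 17


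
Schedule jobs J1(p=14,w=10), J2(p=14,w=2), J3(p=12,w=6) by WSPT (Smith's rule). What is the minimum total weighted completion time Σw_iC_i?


WSPT order (by p/w): J1 → J3 → J2
  J1: C=14, w·C=10×14=140
  J3: C=26, w·C=6×26=156
  J2: C=40, w·C=2×40=80
Σ w·C = 376
= 376


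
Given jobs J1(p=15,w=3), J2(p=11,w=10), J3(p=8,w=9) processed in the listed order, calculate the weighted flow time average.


Completion times:
  J1: C=15, w×C=3×15=45
  J2: C=26, w×C=10×26=260
  J3: C=34, w×C=9×34=306
Sum w×C = 611
Sum w = 22
Weighted avg = 611/22
= 27.77


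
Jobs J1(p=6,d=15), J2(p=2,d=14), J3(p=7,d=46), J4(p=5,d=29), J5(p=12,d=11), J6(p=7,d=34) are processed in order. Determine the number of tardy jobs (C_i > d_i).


Completion vs due date:
  J1: C=6, d=15 → on time
  J2: C=8, d=14 → on time
  J3: C=15, d=46 → on time
  J4: C=20, d=29 → on time
  J5: C=32, d=11 → TARDY
  J6: C=39, d=34 → TARDY
Tardy jobs: J5, J6
Count = 2


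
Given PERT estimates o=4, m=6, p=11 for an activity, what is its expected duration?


te = (o + 4m + p) / 6
= (4 + 4×6 + 11) / 6
= (4 + 24 + 11) / 6
= 39 / 6
= 6.50


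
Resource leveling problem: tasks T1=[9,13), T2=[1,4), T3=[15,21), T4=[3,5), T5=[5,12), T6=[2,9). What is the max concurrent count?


Check each time point for overlaps:
  t=3: 3 tasks active (T2, T4, T6)
Max concurrent = 3


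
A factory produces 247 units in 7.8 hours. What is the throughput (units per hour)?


Throughput = units / time
= 247 / 7.8
= 31.7 units/hour


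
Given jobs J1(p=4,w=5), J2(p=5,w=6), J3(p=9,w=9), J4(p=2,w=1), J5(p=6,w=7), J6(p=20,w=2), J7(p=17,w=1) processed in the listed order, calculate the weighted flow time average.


Completion times:
  J1: C=4, w×C=5×4=20
  J2: C=9, w×C=6×9=54
  J3: C=18, w×C=9×18=162
  J4: C=20, w×C=1×20=20
  J5: C=26, w×C=7×26=182
  J6: C=46, w×C=2×46=92
  J7: C=63, w×C=1×63=63
Sum w×C = 593
Sum w = 31
Weighted avg = 593/31
= 19.13


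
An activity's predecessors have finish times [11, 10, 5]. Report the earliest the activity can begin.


ES = max of all predecessor completion times
Predecessors: [11, 10, 5]
ES = max(11, 10, 5)
= 11


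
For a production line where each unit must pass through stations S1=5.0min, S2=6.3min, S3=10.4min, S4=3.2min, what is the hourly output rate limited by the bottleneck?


Bottleneck = longest station time
Station times: [5.0, 6.3, 10.4, 3.2]
Max = 10.4 min
Rate = 60 / 10.4
= 5.77 units/hour (bottleneck: 10.4min)


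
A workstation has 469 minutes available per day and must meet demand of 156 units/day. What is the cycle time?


Cycle time = available time / demand
= 469 / 156
= 3.01 min/unit


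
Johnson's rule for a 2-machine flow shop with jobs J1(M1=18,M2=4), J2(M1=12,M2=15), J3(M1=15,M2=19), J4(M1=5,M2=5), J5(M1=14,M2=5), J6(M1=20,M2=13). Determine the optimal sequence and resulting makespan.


Johnson's rule:
Group 1 (M1≤M2, sort by M1): ['J4', 'J2', 'J3']
Group 2 (M1>M2, sort desc M2): ['J6', 'J5', 'J1']
Sequence: J4 → J2 → J3 → J6 → J5 → J1
Makespan calculation:
  J4: M1 done=5, M2 done=10
  J2: M1 done=17, M2 done=32
  J3: M1 done=32, M2 done=51
  J6: M1 done=52, M2 done=65
  J5: M1 done=66, M2 done=71
  J1: M1 done=84, M2 done=88
= Sequence: J4 → J2 → J3 → J6 → J5 → J1, Makespan: 88


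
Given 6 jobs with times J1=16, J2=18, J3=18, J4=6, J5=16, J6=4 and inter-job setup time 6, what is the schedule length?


Makespan = Σ processing + (n-1) × setup
= (16 + 18 + 18 + 6 + 16 + 4) + (6-1)×6
= 78 + 30
= 108 time units


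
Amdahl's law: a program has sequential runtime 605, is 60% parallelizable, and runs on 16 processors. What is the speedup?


Amdahl's law: T_p = T × ((1-p) + p/N)
= 605 × ((1-0.6) + 0.6/16)
= 605 × (0.40 + 0.0375)
= 605 × 0.4375
= 264.69
Speedup = 605/264.69
= 2.29×


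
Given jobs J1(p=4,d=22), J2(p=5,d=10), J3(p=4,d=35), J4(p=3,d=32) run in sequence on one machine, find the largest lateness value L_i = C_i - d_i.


Lateness per job (L = C - d):
  J1: C=4, d=22, L=-18
  J2: C=9, d=10, L=-1
  J3: C=13, d=35, L=-22
  J4: C=16, d=32, L=-16
Lmax = max(-18, -1, -22, -16)
= -1


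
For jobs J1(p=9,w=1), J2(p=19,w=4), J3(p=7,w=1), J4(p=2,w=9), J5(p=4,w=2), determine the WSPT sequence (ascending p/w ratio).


WSPT (Smith's rule): sort by p/w ascending
  J4: p/w = 2/9 = 0.222
  J5: p/w = 4/2 = 2.000
  J2: p/w = 19/4 = 4.750
  J3: p/w = 7/1 = 7.000
  J1: p/w = 9/1 = 9.000
Order: J4 → J5 → J2 → J3 → J1


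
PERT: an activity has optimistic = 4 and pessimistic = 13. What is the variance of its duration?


σ² = ((p - o) / 6)² = (p - o)² / 36
= (13 - 4)² / 36
= 9² / 36
= 81 / 36
= 2.2500


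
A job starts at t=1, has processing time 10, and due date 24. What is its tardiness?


Completion = start + processing = 1 + 10 = 11
Tardiness = max(0, C - d) = max(0, 11 - 24)
= max(0, -13)
= 0


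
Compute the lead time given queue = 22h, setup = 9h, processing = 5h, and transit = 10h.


Lead time = queue + setup + processing + transit
= 22 + 9 + 5 + 10
= 46 hours


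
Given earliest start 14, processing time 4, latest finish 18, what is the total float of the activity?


EF = ES + duration = 14 + 4 = 18
LS = LF - duration = 18 - 4 = 14
Total Float = LF - EF = 18 - 18
(or LS - ES = 14 - 14)
= 0


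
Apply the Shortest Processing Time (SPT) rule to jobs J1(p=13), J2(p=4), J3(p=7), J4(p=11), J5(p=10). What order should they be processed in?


SPT: sort by shortest processing time
  J2: p=4
  J3: p=7
  J5: p=10
  J4: p=11
  J1: p=13
Order: J2 → J3 → J5 → J4 → J1


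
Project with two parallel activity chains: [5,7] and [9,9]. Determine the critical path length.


Path A: 5 + 7 = 12
Path B: 9 + 9 = 18
Critical path = longest = max(12, 18)
= 18 (Path B)


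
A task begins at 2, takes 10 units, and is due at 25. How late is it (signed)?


Completion = 2 + 10 = 12
Lateness = C - d = 12 - 25
= -13


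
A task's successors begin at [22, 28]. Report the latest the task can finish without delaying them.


LF = min of all successor start times
Successors start at: [22, 28]
LF = min(22, 28)
= 22


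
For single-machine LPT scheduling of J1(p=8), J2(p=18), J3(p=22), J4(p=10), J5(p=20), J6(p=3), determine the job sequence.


LPT: sort by longest processing time first
  J3: p=22
  J5: p=20
  J2: p=18
  J4: p=10
  J1: p=8
  J6: p=3
Order: J3 → J5 → J2 → J4 → J1 → J6


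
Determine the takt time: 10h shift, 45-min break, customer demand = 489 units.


Available = 10×60 - 45 = 555 min
Takt time = 555 / 489
= 1.13 min/unit


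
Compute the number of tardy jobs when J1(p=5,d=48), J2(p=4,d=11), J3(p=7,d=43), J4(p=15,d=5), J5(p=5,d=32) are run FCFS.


Completion vs due date:
  J1: C=5, d=48 → on time
  J2: C=9, d=11 → on time
  J3: C=16, d=43 → on time
  J4: C=31, d=5 → TARDY
  J5: C=36, d=32 → TARDY
Tardy jobs: J4, J5
Count = 2


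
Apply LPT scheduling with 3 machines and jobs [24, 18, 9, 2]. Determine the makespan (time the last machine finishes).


Jobs (LPT sorted): [24, 18, 9, 2]
Machines: 3
  J=24 → Machine 1 (load: 0+24=24)
  J=18 → Machine 2 (load: 0+18=18)
  J=9 → Machine 3 (load: 0+9=9)
  J=2 → Machine 3 (load: 9+2=11)
Machine loads: [24, 18, 11]
Makespan = max = 24 time units


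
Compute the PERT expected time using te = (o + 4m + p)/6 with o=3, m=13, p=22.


te = (o + 4m + p) / 6
= (3 + 4×13 + 22) / 6
= (3 + 52 + 22) / 6
= 77 / 6
= 12.83


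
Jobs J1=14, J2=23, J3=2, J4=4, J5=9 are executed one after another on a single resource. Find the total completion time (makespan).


Sequential makespan: sum all processing times
= 14 + 23 + 2 + 4 + 9
= 52 time units


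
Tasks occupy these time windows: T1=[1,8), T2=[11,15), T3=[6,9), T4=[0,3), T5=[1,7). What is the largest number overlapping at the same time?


Check each time point for overlaps:
  t=1: 3 tasks active (T1, T4, T5)
Max concurrent = 3


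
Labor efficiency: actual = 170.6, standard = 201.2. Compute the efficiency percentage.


Efficiency = (actual / standard) × 100
= (170.6 / 201.2) × 100
= 84.8%


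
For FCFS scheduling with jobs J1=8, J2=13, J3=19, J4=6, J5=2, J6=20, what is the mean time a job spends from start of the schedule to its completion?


Completion times:
  J1: completes at 8
  J2: completes at 21
  J3: completes at 40
  J4: completes at 46
  J5: completes at 48
  J6: completes at 68
Sum = 231
Average = 231/6
= 38.50


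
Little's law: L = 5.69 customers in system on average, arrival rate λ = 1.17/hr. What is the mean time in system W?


Little's law: L = λW → W = L / λ
= 5.69 / 1.17
= 4.86 hours


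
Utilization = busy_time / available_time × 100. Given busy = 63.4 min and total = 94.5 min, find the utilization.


Utilization = busy / total × 100
= 63.4 / 94.5 × 100
= 67.1%


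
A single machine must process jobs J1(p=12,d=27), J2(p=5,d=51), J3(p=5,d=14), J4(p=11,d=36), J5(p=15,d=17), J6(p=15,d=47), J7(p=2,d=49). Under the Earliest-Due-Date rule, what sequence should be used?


EDD: sort by earliest due date
  J3: d=14, p=5
  J5: d=17, p=15
  J1: d=27, p=12
  J4: d=36, p=11
  J6: d=47, p=15
  J7: d=49, p=2
  J2: d=51, p=5
Order: J3 → J5 → J1 → J4 → J6 → J7 → J2


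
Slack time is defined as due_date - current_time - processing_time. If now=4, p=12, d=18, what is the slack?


Slack = due - current_time - processing
= 18 - 4 - 12
= 2


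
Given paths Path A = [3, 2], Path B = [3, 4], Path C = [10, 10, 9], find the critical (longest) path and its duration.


Path A: 3 + 2 = 5
Path B: 3 + 4 = 7
Path C: 10 + 10 + 9 = 29
Critical path = longest = max(5, 7, 29)
= 29 (Path C)
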